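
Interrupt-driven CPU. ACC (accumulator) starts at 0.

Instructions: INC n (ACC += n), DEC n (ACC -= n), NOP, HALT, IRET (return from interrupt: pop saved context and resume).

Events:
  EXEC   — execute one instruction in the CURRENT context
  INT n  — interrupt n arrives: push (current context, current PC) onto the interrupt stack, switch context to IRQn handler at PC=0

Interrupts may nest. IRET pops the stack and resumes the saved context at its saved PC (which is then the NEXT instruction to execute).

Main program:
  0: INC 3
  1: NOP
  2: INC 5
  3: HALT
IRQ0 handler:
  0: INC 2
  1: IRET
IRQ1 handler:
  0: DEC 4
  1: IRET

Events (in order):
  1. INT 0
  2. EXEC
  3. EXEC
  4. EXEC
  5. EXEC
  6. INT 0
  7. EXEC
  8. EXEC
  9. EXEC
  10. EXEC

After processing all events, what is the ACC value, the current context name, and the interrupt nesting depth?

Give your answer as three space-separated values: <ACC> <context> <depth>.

Event 1 (INT 0): INT 0 arrives: push (MAIN, PC=0), enter IRQ0 at PC=0 (depth now 1)
Event 2 (EXEC): [IRQ0] PC=0: INC 2 -> ACC=2
Event 3 (EXEC): [IRQ0] PC=1: IRET -> resume MAIN at PC=0 (depth now 0)
Event 4 (EXEC): [MAIN] PC=0: INC 3 -> ACC=5
Event 5 (EXEC): [MAIN] PC=1: NOP
Event 6 (INT 0): INT 0 arrives: push (MAIN, PC=2), enter IRQ0 at PC=0 (depth now 1)
Event 7 (EXEC): [IRQ0] PC=0: INC 2 -> ACC=7
Event 8 (EXEC): [IRQ0] PC=1: IRET -> resume MAIN at PC=2 (depth now 0)
Event 9 (EXEC): [MAIN] PC=2: INC 5 -> ACC=12
Event 10 (EXEC): [MAIN] PC=3: HALT

Answer: 12 MAIN 0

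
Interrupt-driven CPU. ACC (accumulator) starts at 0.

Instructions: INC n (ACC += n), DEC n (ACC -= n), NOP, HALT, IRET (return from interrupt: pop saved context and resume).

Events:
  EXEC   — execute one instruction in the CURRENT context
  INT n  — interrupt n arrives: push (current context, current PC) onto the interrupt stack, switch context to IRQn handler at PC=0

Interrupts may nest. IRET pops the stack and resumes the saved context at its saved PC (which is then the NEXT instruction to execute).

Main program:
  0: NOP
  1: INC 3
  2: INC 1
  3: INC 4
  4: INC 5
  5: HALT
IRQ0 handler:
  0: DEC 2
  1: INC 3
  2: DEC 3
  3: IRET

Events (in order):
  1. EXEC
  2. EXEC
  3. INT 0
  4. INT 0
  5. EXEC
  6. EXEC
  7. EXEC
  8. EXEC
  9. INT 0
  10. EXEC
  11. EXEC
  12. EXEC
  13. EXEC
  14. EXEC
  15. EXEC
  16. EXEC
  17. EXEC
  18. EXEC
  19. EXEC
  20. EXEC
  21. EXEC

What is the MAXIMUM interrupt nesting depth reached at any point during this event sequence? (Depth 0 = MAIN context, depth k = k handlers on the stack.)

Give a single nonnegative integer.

Event 1 (EXEC): [MAIN] PC=0: NOP [depth=0]
Event 2 (EXEC): [MAIN] PC=1: INC 3 -> ACC=3 [depth=0]
Event 3 (INT 0): INT 0 arrives: push (MAIN, PC=2), enter IRQ0 at PC=0 (depth now 1) [depth=1]
Event 4 (INT 0): INT 0 arrives: push (IRQ0, PC=0), enter IRQ0 at PC=0 (depth now 2) [depth=2]
Event 5 (EXEC): [IRQ0] PC=0: DEC 2 -> ACC=1 [depth=2]
Event 6 (EXEC): [IRQ0] PC=1: INC 3 -> ACC=4 [depth=2]
Event 7 (EXEC): [IRQ0] PC=2: DEC 3 -> ACC=1 [depth=2]
Event 8 (EXEC): [IRQ0] PC=3: IRET -> resume IRQ0 at PC=0 (depth now 1) [depth=1]
Event 9 (INT 0): INT 0 arrives: push (IRQ0, PC=0), enter IRQ0 at PC=0 (depth now 2) [depth=2]
Event 10 (EXEC): [IRQ0] PC=0: DEC 2 -> ACC=-1 [depth=2]
Event 11 (EXEC): [IRQ0] PC=1: INC 3 -> ACC=2 [depth=2]
Event 12 (EXEC): [IRQ0] PC=2: DEC 3 -> ACC=-1 [depth=2]
Event 13 (EXEC): [IRQ0] PC=3: IRET -> resume IRQ0 at PC=0 (depth now 1) [depth=1]
Event 14 (EXEC): [IRQ0] PC=0: DEC 2 -> ACC=-3 [depth=1]
Event 15 (EXEC): [IRQ0] PC=1: INC 3 -> ACC=0 [depth=1]
Event 16 (EXEC): [IRQ0] PC=2: DEC 3 -> ACC=-3 [depth=1]
Event 17 (EXEC): [IRQ0] PC=3: IRET -> resume MAIN at PC=2 (depth now 0) [depth=0]
Event 18 (EXEC): [MAIN] PC=2: INC 1 -> ACC=-2 [depth=0]
Event 19 (EXEC): [MAIN] PC=3: INC 4 -> ACC=2 [depth=0]
Event 20 (EXEC): [MAIN] PC=4: INC 5 -> ACC=7 [depth=0]
Event 21 (EXEC): [MAIN] PC=5: HALT [depth=0]
Max depth observed: 2

Answer: 2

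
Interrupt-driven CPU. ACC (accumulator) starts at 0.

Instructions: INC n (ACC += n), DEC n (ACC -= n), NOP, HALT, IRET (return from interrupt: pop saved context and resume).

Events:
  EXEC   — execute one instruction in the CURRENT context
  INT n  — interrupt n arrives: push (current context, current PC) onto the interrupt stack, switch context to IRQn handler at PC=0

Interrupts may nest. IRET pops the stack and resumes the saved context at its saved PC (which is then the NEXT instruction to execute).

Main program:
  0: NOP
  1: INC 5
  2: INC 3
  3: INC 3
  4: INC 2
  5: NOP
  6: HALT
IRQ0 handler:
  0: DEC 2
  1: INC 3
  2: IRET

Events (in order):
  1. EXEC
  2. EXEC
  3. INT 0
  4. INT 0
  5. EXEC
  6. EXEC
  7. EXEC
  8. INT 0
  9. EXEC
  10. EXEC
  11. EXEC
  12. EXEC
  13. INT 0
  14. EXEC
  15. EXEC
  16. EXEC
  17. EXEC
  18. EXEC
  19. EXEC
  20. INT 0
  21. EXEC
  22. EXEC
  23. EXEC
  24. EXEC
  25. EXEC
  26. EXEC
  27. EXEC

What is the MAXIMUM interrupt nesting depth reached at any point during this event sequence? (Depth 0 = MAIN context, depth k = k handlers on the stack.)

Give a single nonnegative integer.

Event 1 (EXEC): [MAIN] PC=0: NOP [depth=0]
Event 2 (EXEC): [MAIN] PC=1: INC 5 -> ACC=5 [depth=0]
Event 3 (INT 0): INT 0 arrives: push (MAIN, PC=2), enter IRQ0 at PC=0 (depth now 1) [depth=1]
Event 4 (INT 0): INT 0 arrives: push (IRQ0, PC=0), enter IRQ0 at PC=0 (depth now 2) [depth=2]
Event 5 (EXEC): [IRQ0] PC=0: DEC 2 -> ACC=3 [depth=2]
Event 6 (EXEC): [IRQ0] PC=1: INC 3 -> ACC=6 [depth=2]
Event 7 (EXEC): [IRQ0] PC=2: IRET -> resume IRQ0 at PC=0 (depth now 1) [depth=1]
Event 8 (INT 0): INT 0 arrives: push (IRQ0, PC=0), enter IRQ0 at PC=0 (depth now 2) [depth=2]
Event 9 (EXEC): [IRQ0] PC=0: DEC 2 -> ACC=4 [depth=2]
Event 10 (EXEC): [IRQ0] PC=1: INC 3 -> ACC=7 [depth=2]
Event 11 (EXEC): [IRQ0] PC=2: IRET -> resume IRQ0 at PC=0 (depth now 1) [depth=1]
Event 12 (EXEC): [IRQ0] PC=0: DEC 2 -> ACC=5 [depth=1]
Event 13 (INT 0): INT 0 arrives: push (IRQ0, PC=1), enter IRQ0 at PC=0 (depth now 2) [depth=2]
Event 14 (EXEC): [IRQ0] PC=0: DEC 2 -> ACC=3 [depth=2]
Event 15 (EXEC): [IRQ0] PC=1: INC 3 -> ACC=6 [depth=2]
Event 16 (EXEC): [IRQ0] PC=2: IRET -> resume IRQ0 at PC=1 (depth now 1) [depth=1]
Event 17 (EXEC): [IRQ0] PC=1: INC 3 -> ACC=9 [depth=1]
Event 18 (EXEC): [IRQ0] PC=2: IRET -> resume MAIN at PC=2 (depth now 0) [depth=0]
Event 19 (EXEC): [MAIN] PC=2: INC 3 -> ACC=12 [depth=0]
Event 20 (INT 0): INT 0 arrives: push (MAIN, PC=3), enter IRQ0 at PC=0 (depth now 1) [depth=1]
Event 21 (EXEC): [IRQ0] PC=0: DEC 2 -> ACC=10 [depth=1]
Event 22 (EXEC): [IRQ0] PC=1: INC 3 -> ACC=13 [depth=1]
Event 23 (EXEC): [IRQ0] PC=2: IRET -> resume MAIN at PC=3 (depth now 0) [depth=0]
Event 24 (EXEC): [MAIN] PC=3: INC 3 -> ACC=16 [depth=0]
Event 25 (EXEC): [MAIN] PC=4: INC 2 -> ACC=18 [depth=0]
Event 26 (EXEC): [MAIN] PC=5: NOP [depth=0]
Event 27 (EXEC): [MAIN] PC=6: HALT [depth=0]
Max depth observed: 2

Answer: 2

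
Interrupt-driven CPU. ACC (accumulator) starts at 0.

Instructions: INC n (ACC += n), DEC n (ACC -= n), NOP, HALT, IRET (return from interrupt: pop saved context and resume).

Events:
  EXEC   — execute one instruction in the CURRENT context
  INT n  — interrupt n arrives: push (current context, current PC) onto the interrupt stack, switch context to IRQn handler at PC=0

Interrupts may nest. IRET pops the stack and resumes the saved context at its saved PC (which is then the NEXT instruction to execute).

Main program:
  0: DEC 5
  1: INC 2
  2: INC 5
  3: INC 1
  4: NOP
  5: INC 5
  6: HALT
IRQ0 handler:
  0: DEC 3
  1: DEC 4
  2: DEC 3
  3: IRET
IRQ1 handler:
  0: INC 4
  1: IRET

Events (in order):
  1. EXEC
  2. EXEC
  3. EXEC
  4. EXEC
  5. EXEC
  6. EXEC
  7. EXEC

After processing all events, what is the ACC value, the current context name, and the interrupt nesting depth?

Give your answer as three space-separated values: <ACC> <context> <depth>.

Event 1 (EXEC): [MAIN] PC=0: DEC 5 -> ACC=-5
Event 2 (EXEC): [MAIN] PC=1: INC 2 -> ACC=-3
Event 3 (EXEC): [MAIN] PC=2: INC 5 -> ACC=2
Event 4 (EXEC): [MAIN] PC=3: INC 1 -> ACC=3
Event 5 (EXEC): [MAIN] PC=4: NOP
Event 6 (EXEC): [MAIN] PC=5: INC 5 -> ACC=8
Event 7 (EXEC): [MAIN] PC=6: HALT

Answer: 8 MAIN 0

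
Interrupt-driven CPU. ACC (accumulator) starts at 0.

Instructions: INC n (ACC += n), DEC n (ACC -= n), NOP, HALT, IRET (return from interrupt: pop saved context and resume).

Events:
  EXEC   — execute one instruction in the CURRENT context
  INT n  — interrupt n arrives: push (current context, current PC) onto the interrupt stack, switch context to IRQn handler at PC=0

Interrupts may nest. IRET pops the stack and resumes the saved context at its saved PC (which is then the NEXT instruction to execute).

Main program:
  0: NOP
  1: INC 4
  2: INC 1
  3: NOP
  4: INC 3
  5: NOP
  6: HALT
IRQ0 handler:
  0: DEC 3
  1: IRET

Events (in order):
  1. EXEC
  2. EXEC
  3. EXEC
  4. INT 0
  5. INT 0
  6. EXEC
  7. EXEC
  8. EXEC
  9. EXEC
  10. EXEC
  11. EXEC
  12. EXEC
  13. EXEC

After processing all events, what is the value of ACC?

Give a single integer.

Event 1 (EXEC): [MAIN] PC=0: NOP
Event 2 (EXEC): [MAIN] PC=1: INC 4 -> ACC=4
Event 3 (EXEC): [MAIN] PC=2: INC 1 -> ACC=5
Event 4 (INT 0): INT 0 arrives: push (MAIN, PC=3), enter IRQ0 at PC=0 (depth now 1)
Event 5 (INT 0): INT 0 arrives: push (IRQ0, PC=0), enter IRQ0 at PC=0 (depth now 2)
Event 6 (EXEC): [IRQ0] PC=0: DEC 3 -> ACC=2
Event 7 (EXEC): [IRQ0] PC=1: IRET -> resume IRQ0 at PC=0 (depth now 1)
Event 8 (EXEC): [IRQ0] PC=0: DEC 3 -> ACC=-1
Event 9 (EXEC): [IRQ0] PC=1: IRET -> resume MAIN at PC=3 (depth now 0)
Event 10 (EXEC): [MAIN] PC=3: NOP
Event 11 (EXEC): [MAIN] PC=4: INC 3 -> ACC=2
Event 12 (EXEC): [MAIN] PC=5: NOP
Event 13 (EXEC): [MAIN] PC=6: HALT

Answer: 2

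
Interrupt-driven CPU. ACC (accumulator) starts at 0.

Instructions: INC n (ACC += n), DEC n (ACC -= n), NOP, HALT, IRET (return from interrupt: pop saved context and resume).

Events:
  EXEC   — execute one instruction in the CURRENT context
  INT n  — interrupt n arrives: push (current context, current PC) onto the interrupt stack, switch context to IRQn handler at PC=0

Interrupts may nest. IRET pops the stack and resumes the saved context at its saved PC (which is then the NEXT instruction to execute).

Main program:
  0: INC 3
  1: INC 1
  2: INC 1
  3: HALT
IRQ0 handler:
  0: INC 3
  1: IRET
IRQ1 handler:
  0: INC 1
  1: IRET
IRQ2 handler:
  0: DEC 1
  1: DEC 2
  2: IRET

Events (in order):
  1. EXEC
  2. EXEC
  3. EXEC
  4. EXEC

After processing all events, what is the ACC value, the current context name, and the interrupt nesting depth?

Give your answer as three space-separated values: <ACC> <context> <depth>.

Answer: 5 MAIN 0

Derivation:
Event 1 (EXEC): [MAIN] PC=0: INC 3 -> ACC=3
Event 2 (EXEC): [MAIN] PC=1: INC 1 -> ACC=4
Event 3 (EXEC): [MAIN] PC=2: INC 1 -> ACC=5
Event 4 (EXEC): [MAIN] PC=3: HALT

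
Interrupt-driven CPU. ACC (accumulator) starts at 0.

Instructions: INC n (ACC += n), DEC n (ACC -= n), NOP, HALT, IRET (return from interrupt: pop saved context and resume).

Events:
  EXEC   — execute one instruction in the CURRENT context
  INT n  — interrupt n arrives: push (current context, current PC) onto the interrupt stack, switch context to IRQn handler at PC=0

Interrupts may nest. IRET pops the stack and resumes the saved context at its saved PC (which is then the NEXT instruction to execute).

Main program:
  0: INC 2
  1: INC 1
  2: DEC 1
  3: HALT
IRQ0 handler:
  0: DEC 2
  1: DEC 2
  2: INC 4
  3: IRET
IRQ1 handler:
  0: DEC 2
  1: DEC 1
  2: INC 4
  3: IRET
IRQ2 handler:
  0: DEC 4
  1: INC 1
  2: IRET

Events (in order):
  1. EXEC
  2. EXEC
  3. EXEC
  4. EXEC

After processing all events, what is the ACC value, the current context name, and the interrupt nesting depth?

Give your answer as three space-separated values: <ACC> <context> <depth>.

Answer: 2 MAIN 0

Derivation:
Event 1 (EXEC): [MAIN] PC=0: INC 2 -> ACC=2
Event 2 (EXEC): [MAIN] PC=1: INC 1 -> ACC=3
Event 3 (EXEC): [MAIN] PC=2: DEC 1 -> ACC=2
Event 4 (EXEC): [MAIN] PC=3: HALT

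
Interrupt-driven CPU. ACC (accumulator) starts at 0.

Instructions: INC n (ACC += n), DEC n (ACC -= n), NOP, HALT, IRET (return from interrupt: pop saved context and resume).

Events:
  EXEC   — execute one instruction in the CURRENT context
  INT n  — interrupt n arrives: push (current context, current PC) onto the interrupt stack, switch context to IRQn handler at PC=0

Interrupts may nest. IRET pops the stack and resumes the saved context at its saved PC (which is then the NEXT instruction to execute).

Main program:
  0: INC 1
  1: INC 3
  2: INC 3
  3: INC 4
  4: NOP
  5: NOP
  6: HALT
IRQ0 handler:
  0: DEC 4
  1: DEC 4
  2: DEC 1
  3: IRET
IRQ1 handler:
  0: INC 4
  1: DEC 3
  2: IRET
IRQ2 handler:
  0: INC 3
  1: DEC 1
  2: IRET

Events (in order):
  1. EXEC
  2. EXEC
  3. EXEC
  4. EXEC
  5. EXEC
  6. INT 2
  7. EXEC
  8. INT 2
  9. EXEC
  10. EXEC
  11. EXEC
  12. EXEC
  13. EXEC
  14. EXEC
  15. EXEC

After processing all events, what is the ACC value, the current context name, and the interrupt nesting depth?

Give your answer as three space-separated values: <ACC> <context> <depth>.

Answer: 15 MAIN 0

Derivation:
Event 1 (EXEC): [MAIN] PC=0: INC 1 -> ACC=1
Event 2 (EXEC): [MAIN] PC=1: INC 3 -> ACC=4
Event 3 (EXEC): [MAIN] PC=2: INC 3 -> ACC=7
Event 4 (EXEC): [MAIN] PC=3: INC 4 -> ACC=11
Event 5 (EXEC): [MAIN] PC=4: NOP
Event 6 (INT 2): INT 2 arrives: push (MAIN, PC=5), enter IRQ2 at PC=0 (depth now 1)
Event 7 (EXEC): [IRQ2] PC=0: INC 3 -> ACC=14
Event 8 (INT 2): INT 2 arrives: push (IRQ2, PC=1), enter IRQ2 at PC=0 (depth now 2)
Event 9 (EXEC): [IRQ2] PC=0: INC 3 -> ACC=17
Event 10 (EXEC): [IRQ2] PC=1: DEC 1 -> ACC=16
Event 11 (EXEC): [IRQ2] PC=2: IRET -> resume IRQ2 at PC=1 (depth now 1)
Event 12 (EXEC): [IRQ2] PC=1: DEC 1 -> ACC=15
Event 13 (EXEC): [IRQ2] PC=2: IRET -> resume MAIN at PC=5 (depth now 0)
Event 14 (EXEC): [MAIN] PC=5: NOP
Event 15 (EXEC): [MAIN] PC=6: HALT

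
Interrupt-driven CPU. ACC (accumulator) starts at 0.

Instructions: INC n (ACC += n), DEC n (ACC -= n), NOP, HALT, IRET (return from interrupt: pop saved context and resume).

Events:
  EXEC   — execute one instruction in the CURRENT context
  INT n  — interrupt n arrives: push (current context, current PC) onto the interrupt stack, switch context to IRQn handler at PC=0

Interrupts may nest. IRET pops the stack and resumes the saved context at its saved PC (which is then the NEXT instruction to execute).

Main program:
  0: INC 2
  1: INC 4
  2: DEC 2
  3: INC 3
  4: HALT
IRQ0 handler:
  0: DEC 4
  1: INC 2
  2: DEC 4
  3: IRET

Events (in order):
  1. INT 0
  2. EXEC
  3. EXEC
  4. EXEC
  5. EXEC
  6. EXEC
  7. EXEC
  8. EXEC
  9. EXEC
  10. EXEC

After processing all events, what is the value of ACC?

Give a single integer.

Answer: 1

Derivation:
Event 1 (INT 0): INT 0 arrives: push (MAIN, PC=0), enter IRQ0 at PC=0 (depth now 1)
Event 2 (EXEC): [IRQ0] PC=0: DEC 4 -> ACC=-4
Event 3 (EXEC): [IRQ0] PC=1: INC 2 -> ACC=-2
Event 4 (EXEC): [IRQ0] PC=2: DEC 4 -> ACC=-6
Event 5 (EXEC): [IRQ0] PC=3: IRET -> resume MAIN at PC=0 (depth now 0)
Event 6 (EXEC): [MAIN] PC=0: INC 2 -> ACC=-4
Event 7 (EXEC): [MAIN] PC=1: INC 4 -> ACC=0
Event 8 (EXEC): [MAIN] PC=2: DEC 2 -> ACC=-2
Event 9 (EXEC): [MAIN] PC=3: INC 3 -> ACC=1
Event 10 (EXEC): [MAIN] PC=4: HALT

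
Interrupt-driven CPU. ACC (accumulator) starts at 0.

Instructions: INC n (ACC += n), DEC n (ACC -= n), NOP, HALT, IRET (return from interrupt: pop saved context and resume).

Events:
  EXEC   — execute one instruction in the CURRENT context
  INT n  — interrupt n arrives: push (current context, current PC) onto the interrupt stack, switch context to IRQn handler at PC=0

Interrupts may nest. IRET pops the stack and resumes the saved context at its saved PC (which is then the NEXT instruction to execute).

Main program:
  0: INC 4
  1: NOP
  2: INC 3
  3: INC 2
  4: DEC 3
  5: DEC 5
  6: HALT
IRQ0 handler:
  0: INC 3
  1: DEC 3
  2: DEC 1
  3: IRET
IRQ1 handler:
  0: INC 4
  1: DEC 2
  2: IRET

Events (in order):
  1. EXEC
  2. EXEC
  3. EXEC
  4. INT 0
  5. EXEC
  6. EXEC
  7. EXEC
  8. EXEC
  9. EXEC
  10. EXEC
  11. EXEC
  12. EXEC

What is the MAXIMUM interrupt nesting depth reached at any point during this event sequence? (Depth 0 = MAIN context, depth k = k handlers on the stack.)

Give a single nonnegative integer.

Event 1 (EXEC): [MAIN] PC=0: INC 4 -> ACC=4 [depth=0]
Event 2 (EXEC): [MAIN] PC=1: NOP [depth=0]
Event 3 (EXEC): [MAIN] PC=2: INC 3 -> ACC=7 [depth=0]
Event 4 (INT 0): INT 0 arrives: push (MAIN, PC=3), enter IRQ0 at PC=0 (depth now 1) [depth=1]
Event 5 (EXEC): [IRQ0] PC=0: INC 3 -> ACC=10 [depth=1]
Event 6 (EXEC): [IRQ0] PC=1: DEC 3 -> ACC=7 [depth=1]
Event 7 (EXEC): [IRQ0] PC=2: DEC 1 -> ACC=6 [depth=1]
Event 8 (EXEC): [IRQ0] PC=3: IRET -> resume MAIN at PC=3 (depth now 0) [depth=0]
Event 9 (EXEC): [MAIN] PC=3: INC 2 -> ACC=8 [depth=0]
Event 10 (EXEC): [MAIN] PC=4: DEC 3 -> ACC=5 [depth=0]
Event 11 (EXEC): [MAIN] PC=5: DEC 5 -> ACC=0 [depth=0]
Event 12 (EXEC): [MAIN] PC=6: HALT [depth=0]
Max depth observed: 1

Answer: 1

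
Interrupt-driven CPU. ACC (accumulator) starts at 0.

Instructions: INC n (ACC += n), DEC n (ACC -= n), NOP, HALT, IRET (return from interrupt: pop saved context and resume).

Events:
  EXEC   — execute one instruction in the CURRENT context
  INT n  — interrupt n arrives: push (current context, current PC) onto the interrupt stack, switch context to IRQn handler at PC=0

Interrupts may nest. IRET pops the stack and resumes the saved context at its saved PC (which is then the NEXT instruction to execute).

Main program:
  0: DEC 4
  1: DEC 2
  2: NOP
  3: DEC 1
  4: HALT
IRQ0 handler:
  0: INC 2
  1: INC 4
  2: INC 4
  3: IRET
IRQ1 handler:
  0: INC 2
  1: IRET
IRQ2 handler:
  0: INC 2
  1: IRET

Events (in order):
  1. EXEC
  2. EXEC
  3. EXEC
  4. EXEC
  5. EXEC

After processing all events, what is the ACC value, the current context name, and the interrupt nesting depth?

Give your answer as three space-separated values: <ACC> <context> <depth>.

Answer: -7 MAIN 0

Derivation:
Event 1 (EXEC): [MAIN] PC=0: DEC 4 -> ACC=-4
Event 2 (EXEC): [MAIN] PC=1: DEC 2 -> ACC=-6
Event 3 (EXEC): [MAIN] PC=2: NOP
Event 4 (EXEC): [MAIN] PC=3: DEC 1 -> ACC=-7
Event 5 (EXEC): [MAIN] PC=4: HALT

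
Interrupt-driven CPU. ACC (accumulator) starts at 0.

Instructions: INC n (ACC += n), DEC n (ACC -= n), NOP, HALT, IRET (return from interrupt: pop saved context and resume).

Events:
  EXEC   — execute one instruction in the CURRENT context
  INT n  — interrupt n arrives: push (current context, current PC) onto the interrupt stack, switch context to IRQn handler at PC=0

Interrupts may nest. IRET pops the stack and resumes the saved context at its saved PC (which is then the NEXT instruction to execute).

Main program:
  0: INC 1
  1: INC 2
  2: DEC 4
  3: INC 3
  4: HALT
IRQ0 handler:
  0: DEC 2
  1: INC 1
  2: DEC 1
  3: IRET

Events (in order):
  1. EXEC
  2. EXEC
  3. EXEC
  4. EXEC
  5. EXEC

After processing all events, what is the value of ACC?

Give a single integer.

Event 1 (EXEC): [MAIN] PC=0: INC 1 -> ACC=1
Event 2 (EXEC): [MAIN] PC=1: INC 2 -> ACC=3
Event 3 (EXEC): [MAIN] PC=2: DEC 4 -> ACC=-1
Event 4 (EXEC): [MAIN] PC=3: INC 3 -> ACC=2
Event 5 (EXEC): [MAIN] PC=4: HALT

Answer: 2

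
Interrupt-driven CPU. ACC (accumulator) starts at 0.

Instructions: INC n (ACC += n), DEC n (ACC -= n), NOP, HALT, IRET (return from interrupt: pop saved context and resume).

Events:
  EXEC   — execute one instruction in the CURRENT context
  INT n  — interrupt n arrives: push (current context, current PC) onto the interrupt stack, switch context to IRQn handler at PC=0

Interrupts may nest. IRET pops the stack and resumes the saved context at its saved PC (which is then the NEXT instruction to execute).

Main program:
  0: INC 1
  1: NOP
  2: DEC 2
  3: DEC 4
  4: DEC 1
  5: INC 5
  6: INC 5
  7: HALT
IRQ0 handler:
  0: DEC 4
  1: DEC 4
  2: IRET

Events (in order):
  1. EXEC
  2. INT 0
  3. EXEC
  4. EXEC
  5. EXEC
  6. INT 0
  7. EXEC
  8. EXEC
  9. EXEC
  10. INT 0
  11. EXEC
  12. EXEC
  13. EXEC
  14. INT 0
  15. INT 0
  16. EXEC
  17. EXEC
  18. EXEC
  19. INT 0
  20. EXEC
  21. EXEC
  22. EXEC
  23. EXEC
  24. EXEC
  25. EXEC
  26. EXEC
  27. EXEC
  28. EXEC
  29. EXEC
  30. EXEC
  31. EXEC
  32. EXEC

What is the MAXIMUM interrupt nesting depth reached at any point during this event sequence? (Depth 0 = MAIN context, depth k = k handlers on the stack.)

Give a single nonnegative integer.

Answer: 2

Derivation:
Event 1 (EXEC): [MAIN] PC=0: INC 1 -> ACC=1 [depth=0]
Event 2 (INT 0): INT 0 arrives: push (MAIN, PC=1), enter IRQ0 at PC=0 (depth now 1) [depth=1]
Event 3 (EXEC): [IRQ0] PC=0: DEC 4 -> ACC=-3 [depth=1]
Event 4 (EXEC): [IRQ0] PC=1: DEC 4 -> ACC=-7 [depth=1]
Event 5 (EXEC): [IRQ0] PC=2: IRET -> resume MAIN at PC=1 (depth now 0) [depth=0]
Event 6 (INT 0): INT 0 arrives: push (MAIN, PC=1), enter IRQ0 at PC=0 (depth now 1) [depth=1]
Event 7 (EXEC): [IRQ0] PC=0: DEC 4 -> ACC=-11 [depth=1]
Event 8 (EXEC): [IRQ0] PC=1: DEC 4 -> ACC=-15 [depth=1]
Event 9 (EXEC): [IRQ0] PC=2: IRET -> resume MAIN at PC=1 (depth now 0) [depth=0]
Event 10 (INT 0): INT 0 arrives: push (MAIN, PC=1), enter IRQ0 at PC=0 (depth now 1) [depth=1]
Event 11 (EXEC): [IRQ0] PC=0: DEC 4 -> ACC=-19 [depth=1]
Event 12 (EXEC): [IRQ0] PC=1: DEC 4 -> ACC=-23 [depth=1]
Event 13 (EXEC): [IRQ0] PC=2: IRET -> resume MAIN at PC=1 (depth now 0) [depth=0]
Event 14 (INT 0): INT 0 arrives: push (MAIN, PC=1), enter IRQ0 at PC=0 (depth now 1) [depth=1]
Event 15 (INT 0): INT 0 arrives: push (IRQ0, PC=0), enter IRQ0 at PC=0 (depth now 2) [depth=2]
Event 16 (EXEC): [IRQ0] PC=0: DEC 4 -> ACC=-27 [depth=2]
Event 17 (EXEC): [IRQ0] PC=1: DEC 4 -> ACC=-31 [depth=2]
Event 18 (EXEC): [IRQ0] PC=2: IRET -> resume IRQ0 at PC=0 (depth now 1) [depth=1]
Event 19 (INT 0): INT 0 arrives: push (IRQ0, PC=0), enter IRQ0 at PC=0 (depth now 2) [depth=2]
Event 20 (EXEC): [IRQ0] PC=0: DEC 4 -> ACC=-35 [depth=2]
Event 21 (EXEC): [IRQ0] PC=1: DEC 4 -> ACC=-39 [depth=2]
Event 22 (EXEC): [IRQ0] PC=2: IRET -> resume IRQ0 at PC=0 (depth now 1) [depth=1]
Event 23 (EXEC): [IRQ0] PC=0: DEC 4 -> ACC=-43 [depth=1]
Event 24 (EXEC): [IRQ0] PC=1: DEC 4 -> ACC=-47 [depth=1]
Event 25 (EXEC): [IRQ0] PC=2: IRET -> resume MAIN at PC=1 (depth now 0) [depth=0]
Event 26 (EXEC): [MAIN] PC=1: NOP [depth=0]
Event 27 (EXEC): [MAIN] PC=2: DEC 2 -> ACC=-49 [depth=0]
Event 28 (EXEC): [MAIN] PC=3: DEC 4 -> ACC=-53 [depth=0]
Event 29 (EXEC): [MAIN] PC=4: DEC 1 -> ACC=-54 [depth=0]
Event 30 (EXEC): [MAIN] PC=5: INC 5 -> ACC=-49 [depth=0]
Event 31 (EXEC): [MAIN] PC=6: INC 5 -> ACC=-44 [depth=0]
Event 32 (EXEC): [MAIN] PC=7: HALT [depth=0]
Max depth observed: 2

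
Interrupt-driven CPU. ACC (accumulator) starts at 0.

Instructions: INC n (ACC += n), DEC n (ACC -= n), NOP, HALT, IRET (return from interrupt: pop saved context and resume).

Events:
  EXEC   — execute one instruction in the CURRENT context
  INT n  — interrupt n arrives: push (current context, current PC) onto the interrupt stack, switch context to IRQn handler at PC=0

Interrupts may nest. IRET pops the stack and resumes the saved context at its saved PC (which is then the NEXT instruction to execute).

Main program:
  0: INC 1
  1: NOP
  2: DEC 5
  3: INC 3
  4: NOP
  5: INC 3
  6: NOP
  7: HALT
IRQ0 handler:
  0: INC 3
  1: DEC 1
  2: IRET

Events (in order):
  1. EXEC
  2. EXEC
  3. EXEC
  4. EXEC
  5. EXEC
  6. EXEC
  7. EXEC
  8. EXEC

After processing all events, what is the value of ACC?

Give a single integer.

Event 1 (EXEC): [MAIN] PC=0: INC 1 -> ACC=1
Event 2 (EXEC): [MAIN] PC=1: NOP
Event 3 (EXEC): [MAIN] PC=2: DEC 5 -> ACC=-4
Event 4 (EXEC): [MAIN] PC=3: INC 3 -> ACC=-1
Event 5 (EXEC): [MAIN] PC=4: NOP
Event 6 (EXEC): [MAIN] PC=5: INC 3 -> ACC=2
Event 7 (EXEC): [MAIN] PC=6: NOP
Event 8 (EXEC): [MAIN] PC=7: HALT

Answer: 2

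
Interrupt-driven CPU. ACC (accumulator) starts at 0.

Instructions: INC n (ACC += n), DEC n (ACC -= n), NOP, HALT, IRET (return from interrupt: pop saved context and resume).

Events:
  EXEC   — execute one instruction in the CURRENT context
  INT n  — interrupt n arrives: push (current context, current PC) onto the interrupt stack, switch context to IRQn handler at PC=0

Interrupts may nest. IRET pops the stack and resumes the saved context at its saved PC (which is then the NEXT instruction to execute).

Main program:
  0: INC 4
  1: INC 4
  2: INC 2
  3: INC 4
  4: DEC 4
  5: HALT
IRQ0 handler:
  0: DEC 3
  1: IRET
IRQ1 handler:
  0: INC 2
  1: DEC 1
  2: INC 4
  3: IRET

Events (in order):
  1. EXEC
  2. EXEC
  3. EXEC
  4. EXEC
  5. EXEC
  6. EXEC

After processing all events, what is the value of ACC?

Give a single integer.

Answer: 10

Derivation:
Event 1 (EXEC): [MAIN] PC=0: INC 4 -> ACC=4
Event 2 (EXEC): [MAIN] PC=1: INC 4 -> ACC=8
Event 3 (EXEC): [MAIN] PC=2: INC 2 -> ACC=10
Event 4 (EXEC): [MAIN] PC=3: INC 4 -> ACC=14
Event 5 (EXEC): [MAIN] PC=4: DEC 4 -> ACC=10
Event 6 (EXEC): [MAIN] PC=5: HALT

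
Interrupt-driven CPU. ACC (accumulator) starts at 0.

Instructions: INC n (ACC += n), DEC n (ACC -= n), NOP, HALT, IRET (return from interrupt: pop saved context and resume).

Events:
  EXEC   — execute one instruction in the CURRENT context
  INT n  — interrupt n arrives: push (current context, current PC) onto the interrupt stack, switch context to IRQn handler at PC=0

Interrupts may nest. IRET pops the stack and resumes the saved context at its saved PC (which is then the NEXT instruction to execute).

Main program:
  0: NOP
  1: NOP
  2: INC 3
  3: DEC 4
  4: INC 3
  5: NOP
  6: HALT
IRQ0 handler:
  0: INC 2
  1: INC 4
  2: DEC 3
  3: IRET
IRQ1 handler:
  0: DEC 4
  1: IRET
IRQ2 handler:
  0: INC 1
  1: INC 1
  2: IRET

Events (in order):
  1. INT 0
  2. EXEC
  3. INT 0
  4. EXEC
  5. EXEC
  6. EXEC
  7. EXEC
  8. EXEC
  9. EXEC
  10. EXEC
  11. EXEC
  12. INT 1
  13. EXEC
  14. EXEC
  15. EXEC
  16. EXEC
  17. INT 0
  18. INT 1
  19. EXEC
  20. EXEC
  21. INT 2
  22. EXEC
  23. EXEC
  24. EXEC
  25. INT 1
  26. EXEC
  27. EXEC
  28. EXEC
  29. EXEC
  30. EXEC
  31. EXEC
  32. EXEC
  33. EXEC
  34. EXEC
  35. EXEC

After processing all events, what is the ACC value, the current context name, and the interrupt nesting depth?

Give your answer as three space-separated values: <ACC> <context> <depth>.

Answer: 1 MAIN 0

Derivation:
Event 1 (INT 0): INT 0 arrives: push (MAIN, PC=0), enter IRQ0 at PC=0 (depth now 1)
Event 2 (EXEC): [IRQ0] PC=0: INC 2 -> ACC=2
Event 3 (INT 0): INT 0 arrives: push (IRQ0, PC=1), enter IRQ0 at PC=0 (depth now 2)
Event 4 (EXEC): [IRQ0] PC=0: INC 2 -> ACC=4
Event 5 (EXEC): [IRQ0] PC=1: INC 4 -> ACC=8
Event 6 (EXEC): [IRQ0] PC=2: DEC 3 -> ACC=5
Event 7 (EXEC): [IRQ0] PC=3: IRET -> resume IRQ0 at PC=1 (depth now 1)
Event 8 (EXEC): [IRQ0] PC=1: INC 4 -> ACC=9
Event 9 (EXEC): [IRQ0] PC=2: DEC 3 -> ACC=6
Event 10 (EXEC): [IRQ0] PC=3: IRET -> resume MAIN at PC=0 (depth now 0)
Event 11 (EXEC): [MAIN] PC=0: NOP
Event 12 (INT 1): INT 1 arrives: push (MAIN, PC=1), enter IRQ1 at PC=0 (depth now 1)
Event 13 (EXEC): [IRQ1] PC=0: DEC 4 -> ACC=2
Event 14 (EXEC): [IRQ1] PC=1: IRET -> resume MAIN at PC=1 (depth now 0)
Event 15 (EXEC): [MAIN] PC=1: NOP
Event 16 (EXEC): [MAIN] PC=2: INC 3 -> ACC=5
Event 17 (INT 0): INT 0 arrives: push (MAIN, PC=3), enter IRQ0 at PC=0 (depth now 1)
Event 18 (INT 1): INT 1 arrives: push (IRQ0, PC=0), enter IRQ1 at PC=0 (depth now 2)
Event 19 (EXEC): [IRQ1] PC=0: DEC 4 -> ACC=1
Event 20 (EXEC): [IRQ1] PC=1: IRET -> resume IRQ0 at PC=0 (depth now 1)
Event 21 (INT 2): INT 2 arrives: push (IRQ0, PC=0), enter IRQ2 at PC=0 (depth now 2)
Event 22 (EXEC): [IRQ2] PC=0: INC 1 -> ACC=2
Event 23 (EXEC): [IRQ2] PC=1: INC 1 -> ACC=3
Event 24 (EXEC): [IRQ2] PC=2: IRET -> resume IRQ0 at PC=0 (depth now 1)
Event 25 (INT 1): INT 1 arrives: push (IRQ0, PC=0), enter IRQ1 at PC=0 (depth now 2)
Event 26 (EXEC): [IRQ1] PC=0: DEC 4 -> ACC=-1
Event 27 (EXEC): [IRQ1] PC=1: IRET -> resume IRQ0 at PC=0 (depth now 1)
Event 28 (EXEC): [IRQ0] PC=0: INC 2 -> ACC=1
Event 29 (EXEC): [IRQ0] PC=1: INC 4 -> ACC=5
Event 30 (EXEC): [IRQ0] PC=2: DEC 3 -> ACC=2
Event 31 (EXEC): [IRQ0] PC=3: IRET -> resume MAIN at PC=3 (depth now 0)
Event 32 (EXEC): [MAIN] PC=3: DEC 4 -> ACC=-2
Event 33 (EXEC): [MAIN] PC=4: INC 3 -> ACC=1
Event 34 (EXEC): [MAIN] PC=5: NOP
Event 35 (EXEC): [MAIN] PC=6: HALT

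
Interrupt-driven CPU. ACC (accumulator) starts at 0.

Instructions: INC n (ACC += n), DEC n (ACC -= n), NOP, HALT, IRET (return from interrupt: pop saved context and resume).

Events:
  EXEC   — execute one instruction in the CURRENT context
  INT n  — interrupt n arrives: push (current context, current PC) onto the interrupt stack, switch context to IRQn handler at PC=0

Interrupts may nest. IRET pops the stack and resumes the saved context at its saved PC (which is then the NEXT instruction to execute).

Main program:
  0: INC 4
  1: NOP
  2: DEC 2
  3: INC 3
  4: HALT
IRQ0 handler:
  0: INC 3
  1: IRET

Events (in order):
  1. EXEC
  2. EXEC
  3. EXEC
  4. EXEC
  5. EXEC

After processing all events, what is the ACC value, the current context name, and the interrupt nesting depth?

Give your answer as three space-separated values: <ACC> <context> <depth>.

Answer: 5 MAIN 0

Derivation:
Event 1 (EXEC): [MAIN] PC=0: INC 4 -> ACC=4
Event 2 (EXEC): [MAIN] PC=1: NOP
Event 3 (EXEC): [MAIN] PC=2: DEC 2 -> ACC=2
Event 4 (EXEC): [MAIN] PC=3: INC 3 -> ACC=5
Event 5 (EXEC): [MAIN] PC=4: HALT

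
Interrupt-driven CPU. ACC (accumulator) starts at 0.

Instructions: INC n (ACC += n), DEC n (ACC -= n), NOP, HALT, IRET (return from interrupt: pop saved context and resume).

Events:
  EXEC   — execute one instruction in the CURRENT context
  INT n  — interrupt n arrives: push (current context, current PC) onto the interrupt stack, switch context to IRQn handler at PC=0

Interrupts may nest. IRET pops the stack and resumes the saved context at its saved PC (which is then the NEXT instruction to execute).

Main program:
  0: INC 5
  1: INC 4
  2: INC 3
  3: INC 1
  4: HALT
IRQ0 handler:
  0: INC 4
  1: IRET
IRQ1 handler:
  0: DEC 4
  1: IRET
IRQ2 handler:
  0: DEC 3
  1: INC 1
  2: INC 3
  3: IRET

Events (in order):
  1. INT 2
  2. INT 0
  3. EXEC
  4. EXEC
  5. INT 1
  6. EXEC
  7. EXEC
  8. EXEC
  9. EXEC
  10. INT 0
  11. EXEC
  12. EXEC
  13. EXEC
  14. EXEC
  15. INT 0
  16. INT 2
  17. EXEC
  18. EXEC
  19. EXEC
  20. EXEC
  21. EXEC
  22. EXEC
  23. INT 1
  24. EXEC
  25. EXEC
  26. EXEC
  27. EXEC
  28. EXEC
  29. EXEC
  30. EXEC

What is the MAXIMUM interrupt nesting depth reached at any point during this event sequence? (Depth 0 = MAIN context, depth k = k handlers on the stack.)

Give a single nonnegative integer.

Answer: 2

Derivation:
Event 1 (INT 2): INT 2 arrives: push (MAIN, PC=0), enter IRQ2 at PC=0 (depth now 1) [depth=1]
Event 2 (INT 0): INT 0 arrives: push (IRQ2, PC=0), enter IRQ0 at PC=0 (depth now 2) [depth=2]
Event 3 (EXEC): [IRQ0] PC=0: INC 4 -> ACC=4 [depth=2]
Event 4 (EXEC): [IRQ0] PC=1: IRET -> resume IRQ2 at PC=0 (depth now 1) [depth=1]
Event 5 (INT 1): INT 1 arrives: push (IRQ2, PC=0), enter IRQ1 at PC=0 (depth now 2) [depth=2]
Event 6 (EXEC): [IRQ1] PC=0: DEC 4 -> ACC=0 [depth=2]
Event 7 (EXEC): [IRQ1] PC=1: IRET -> resume IRQ2 at PC=0 (depth now 1) [depth=1]
Event 8 (EXEC): [IRQ2] PC=0: DEC 3 -> ACC=-3 [depth=1]
Event 9 (EXEC): [IRQ2] PC=1: INC 1 -> ACC=-2 [depth=1]
Event 10 (INT 0): INT 0 arrives: push (IRQ2, PC=2), enter IRQ0 at PC=0 (depth now 2) [depth=2]
Event 11 (EXEC): [IRQ0] PC=0: INC 4 -> ACC=2 [depth=2]
Event 12 (EXEC): [IRQ0] PC=1: IRET -> resume IRQ2 at PC=2 (depth now 1) [depth=1]
Event 13 (EXEC): [IRQ2] PC=2: INC 3 -> ACC=5 [depth=1]
Event 14 (EXEC): [IRQ2] PC=3: IRET -> resume MAIN at PC=0 (depth now 0) [depth=0]
Event 15 (INT 0): INT 0 arrives: push (MAIN, PC=0), enter IRQ0 at PC=0 (depth now 1) [depth=1]
Event 16 (INT 2): INT 2 arrives: push (IRQ0, PC=0), enter IRQ2 at PC=0 (depth now 2) [depth=2]
Event 17 (EXEC): [IRQ2] PC=0: DEC 3 -> ACC=2 [depth=2]
Event 18 (EXEC): [IRQ2] PC=1: INC 1 -> ACC=3 [depth=2]
Event 19 (EXEC): [IRQ2] PC=2: INC 3 -> ACC=6 [depth=2]
Event 20 (EXEC): [IRQ2] PC=3: IRET -> resume IRQ0 at PC=0 (depth now 1) [depth=1]
Event 21 (EXEC): [IRQ0] PC=0: INC 4 -> ACC=10 [depth=1]
Event 22 (EXEC): [IRQ0] PC=1: IRET -> resume MAIN at PC=0 (depth now 0) [depth=0]
Event 23 (INT 1): INT 1 arrives: push (MAIN, PC=0), enter IRQ1 at PC=0 (depth now 1) [depth=1]
Event 24 (EXEC): [IRQ1] PC=0: DEC 4 -> ACC=6 [depth=1]
Event 25 (EXEC): [IRQ1] PC=1: IRET -> resume MAIN at PC=0 (depth now 0) [depth=0]
Event 26 (EXEC): [MAIN] PC=0: INC 5 -> ACC=11 [depth=0]
Event 27 (EXEC): [MAIN] PC=1: INC 4 -> ACC=15 [depth=0]
Event 28 (EXEC): [MAIN] PC=2: INC 3 -> ACC=18 [depth=0]
Event 29 (EXEC): [MAIN] PC=3: INC 1 -> ACC=19 [depth=0]
Event 30 (EXEC): [MAIN] PC=4: HALT [depth=0]
Max depth observed: 2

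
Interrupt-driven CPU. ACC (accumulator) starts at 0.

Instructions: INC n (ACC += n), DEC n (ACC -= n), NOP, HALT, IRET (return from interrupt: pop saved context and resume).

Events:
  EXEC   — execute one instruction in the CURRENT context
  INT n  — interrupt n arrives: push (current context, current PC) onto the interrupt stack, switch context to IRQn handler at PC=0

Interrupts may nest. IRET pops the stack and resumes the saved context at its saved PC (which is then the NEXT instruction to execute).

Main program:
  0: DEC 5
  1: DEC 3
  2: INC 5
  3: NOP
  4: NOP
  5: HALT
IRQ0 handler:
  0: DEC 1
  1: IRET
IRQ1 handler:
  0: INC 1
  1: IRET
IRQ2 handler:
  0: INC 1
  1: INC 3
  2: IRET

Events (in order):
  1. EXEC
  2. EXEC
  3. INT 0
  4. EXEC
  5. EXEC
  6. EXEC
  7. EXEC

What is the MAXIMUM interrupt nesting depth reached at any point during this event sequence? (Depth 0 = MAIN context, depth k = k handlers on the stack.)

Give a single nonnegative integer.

Event 1 (EXEC): [MAIN] PC=0: DEC 5 -> ACC=-5 [depth=0]
Event 2 (EXEC): [MAIN] PC=1: DEC 3 -> ACC=-8 [depth=0]
Event 3 (INT 0): INT 0 arrives: push (MAIN, PC=2), enter IRQ0 at PC=0 (depth now 1) [depth=1]
Event 4 (EXEC): [IRQ0] PC=0: DEC 1 -> ACC=-9 [depth=1]
Event 5 (EXEC): [IRQ0] PC=1: IRET -> resume MAIN at PC=2 (depth now 0) [depth=0]
Event 6 (EXEC): [MAIN] PC=2: INC 5 -> ACC=-4 [depth=0]
Event 7 (EXEC): [MAIN] PC=3: NOP [depth=0]
Max depth observed: 1

Answer: 1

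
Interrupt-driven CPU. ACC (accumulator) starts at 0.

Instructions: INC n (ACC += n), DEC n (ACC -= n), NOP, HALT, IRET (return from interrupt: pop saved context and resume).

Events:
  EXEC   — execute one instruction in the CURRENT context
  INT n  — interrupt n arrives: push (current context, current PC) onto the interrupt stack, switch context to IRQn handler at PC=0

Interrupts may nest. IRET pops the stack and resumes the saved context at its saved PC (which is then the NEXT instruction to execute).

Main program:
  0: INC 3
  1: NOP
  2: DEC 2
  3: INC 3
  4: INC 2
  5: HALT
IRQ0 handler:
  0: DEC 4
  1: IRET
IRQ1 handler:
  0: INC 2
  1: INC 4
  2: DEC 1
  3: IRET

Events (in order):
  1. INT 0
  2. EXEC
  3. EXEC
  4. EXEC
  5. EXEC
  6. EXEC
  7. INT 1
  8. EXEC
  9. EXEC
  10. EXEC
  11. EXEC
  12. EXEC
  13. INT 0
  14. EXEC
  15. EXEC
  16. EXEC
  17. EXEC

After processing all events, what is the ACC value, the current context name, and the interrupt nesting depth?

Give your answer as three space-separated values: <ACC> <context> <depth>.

Event 1 (INT 0): INT 0 arrives: push (MAIN, PC=0), enter IRQ0 at PC=0 (depth now 1)
Event 2 (EXEC): [IRQ0] PC=0: DEC 4 -> ACC=-4
Event 3 (EXEC): [IRQ0] PC=1: IRET -> resume MAIN at PC=0 (depth now 0)
Event 4 (EXEC): [MAIN] PC=0: INC 3 -> ACC=-1
Event 5 (EXEC): [MAIN] PC=1: NOP
Event 6 (EXEC): [MAIN] PC=2: DEC 2 -> ACC=-3
Event 7 (INT 1): INT 1 arrives: push (MAIN, PC=3), enter IRQ1 at PC=0 (depth now 1)
Event 8 (EXEC): [IRQ1] PC=0: INC 2 -> ACC=-1
Event 9 (EXEC): [IRQ1] PC=1: INC 4 -> ACC=3
Event 10 (EXEC): [IRQ1] PC=2: DEC 1 -> ACC=2
Event 11 (EXEC): [IRQ1] PC=3: IRET -> resume MAIN at PC=3 (depth now 0)
Event 12 (EXEC): [MAIN] PC=3: INC 3 -> ACC=5
Event 13 (INT 0): INT 0 arrives: push (MAIN, PC=4), enter IRQ0 at PC=0 (depth now 1)
Event 14 (EXEC): [IRQ0] PC=0: DEC 4 -> ACC=1
Event 15 (EXEC): [IRQ0] PC=1: IRET -> resume MAIN at PC=4 (depth now 0)
Event 16 (EXEC): [MAIN] PC=4: INC 2 -> ACC=3
Event 17 (EXEC): [MAIN] PC=5: HALT

Answer: 3 MAIN 0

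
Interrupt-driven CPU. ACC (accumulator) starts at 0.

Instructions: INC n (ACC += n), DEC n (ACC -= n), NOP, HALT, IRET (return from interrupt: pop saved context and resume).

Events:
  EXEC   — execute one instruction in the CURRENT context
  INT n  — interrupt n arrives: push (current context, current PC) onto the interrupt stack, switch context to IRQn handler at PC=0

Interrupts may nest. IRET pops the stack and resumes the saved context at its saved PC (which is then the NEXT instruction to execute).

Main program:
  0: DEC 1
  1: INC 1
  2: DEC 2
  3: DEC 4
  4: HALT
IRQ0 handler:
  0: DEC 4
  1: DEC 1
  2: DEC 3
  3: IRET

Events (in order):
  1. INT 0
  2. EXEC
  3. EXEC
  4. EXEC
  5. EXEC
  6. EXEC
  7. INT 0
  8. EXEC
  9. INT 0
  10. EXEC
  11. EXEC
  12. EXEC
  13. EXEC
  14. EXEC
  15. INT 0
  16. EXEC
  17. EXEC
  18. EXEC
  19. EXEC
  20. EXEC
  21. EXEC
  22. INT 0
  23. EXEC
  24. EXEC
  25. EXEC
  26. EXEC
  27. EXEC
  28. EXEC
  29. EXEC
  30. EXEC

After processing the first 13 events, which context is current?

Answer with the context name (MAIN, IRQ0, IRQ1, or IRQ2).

Event 1 (INT 0): INT 0 arrives: push (MAIN, PC=0), enter IRQ0 at PC=0 (depth now 1)
Event 2 (EXEC): [IRQ0] PC=0: DEC 4 -> ACC=-4
Event 3 (EXEC): [IRQ0] PC=1: DEC 1 -> ACC=-5
Event 4 (EXEC): [IRQ0] PC=2: DEC 3 -> ACC=-8
Event 5 (EXEC): [IRQ0] PC=3: IRET -> resume MAIN at PC=0 (depth now 0)
Event 6 (EXEC): [MAIN] PC=0: DEC 1 -> ACC=-9
Event 7 (INT 0): INT 0 arrives: push (MAIN, PC=1), enter IRQ0 at PC=0 (depth now 1)
Event 8 (EXEC): [IRQ0] PC=0: DEC 4 -> ACC=-13
Event 9 (INT 0): INT 0 arrives: push (IRQ0, PC=1), enter IRQ0 at PC=0 (depth now 2)
Event 10 (EXEC): [IRQ0] PC=0: DEC 4 -> ACC=-17
Event 11 (EXEC): [IRQ0] PC=1: DEC 1 -> ACC=-18
Event 12 (EXEC): [IRQ0] PC=2: DEC 3 -> ACC=-21
Event 13 (EXEC): [IRQ0] PC=3: IRET -> resume IRQ0 at PC=1 (depth now 1)

Answer: IRQ0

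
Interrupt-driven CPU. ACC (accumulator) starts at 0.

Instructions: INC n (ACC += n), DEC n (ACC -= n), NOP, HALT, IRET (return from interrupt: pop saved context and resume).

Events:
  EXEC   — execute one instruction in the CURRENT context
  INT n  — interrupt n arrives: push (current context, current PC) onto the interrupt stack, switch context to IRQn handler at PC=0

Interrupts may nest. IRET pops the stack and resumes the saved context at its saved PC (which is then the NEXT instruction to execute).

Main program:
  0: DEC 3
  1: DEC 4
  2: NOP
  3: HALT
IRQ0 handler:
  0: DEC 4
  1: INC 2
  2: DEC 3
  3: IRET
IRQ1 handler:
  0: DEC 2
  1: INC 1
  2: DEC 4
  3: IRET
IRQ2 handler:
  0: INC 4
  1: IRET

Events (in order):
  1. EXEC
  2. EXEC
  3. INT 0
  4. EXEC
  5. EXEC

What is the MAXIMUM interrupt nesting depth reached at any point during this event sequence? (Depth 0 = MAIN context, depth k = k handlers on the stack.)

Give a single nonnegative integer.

Event 1 (EXEC): [MAIN] PC=0: DEC 3 -> ACC=-3 [depth=0]
Event 2 (EXEC): [MAIN] PC=1: DEC 4 -> ACC=-7 [depth=0]
Event 3 (INT 0): INT 0 arrives: push (MAIN, PC=2), enter IRQ0 at PC=0 (depth now 1) [depth=1]
Event 4 (EXEC): [IRQ0] PC=0: DEC 4 -> ACC=-11 [depth=1]
Event 5 (EXEC): [IRQ0] PC=1: INC 2 -> ACC=-9 [depth=1]
Max depth observed: 1

Answer: 1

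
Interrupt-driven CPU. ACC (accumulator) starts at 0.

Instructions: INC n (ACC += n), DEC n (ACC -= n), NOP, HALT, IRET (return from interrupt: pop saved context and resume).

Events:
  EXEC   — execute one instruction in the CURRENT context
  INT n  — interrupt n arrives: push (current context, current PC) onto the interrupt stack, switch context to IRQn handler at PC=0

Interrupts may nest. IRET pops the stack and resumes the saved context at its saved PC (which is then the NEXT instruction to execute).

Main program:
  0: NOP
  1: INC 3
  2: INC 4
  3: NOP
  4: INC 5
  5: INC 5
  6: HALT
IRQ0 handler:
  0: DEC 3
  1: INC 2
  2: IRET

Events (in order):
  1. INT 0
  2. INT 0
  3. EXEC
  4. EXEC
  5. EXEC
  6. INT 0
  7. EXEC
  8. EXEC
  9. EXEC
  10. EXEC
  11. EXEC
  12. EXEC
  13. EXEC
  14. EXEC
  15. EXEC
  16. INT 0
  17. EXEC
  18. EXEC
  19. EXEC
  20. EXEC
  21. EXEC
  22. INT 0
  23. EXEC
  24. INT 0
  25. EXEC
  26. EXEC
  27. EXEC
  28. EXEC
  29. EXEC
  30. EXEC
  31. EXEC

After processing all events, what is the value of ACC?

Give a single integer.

Answer: 11

Derivation:
Event 1 (INT 0): INT 0 arrives: push (MAIN, PC=0), enter IRQ0 at PC=0 (depth now 1)
Event 2 (INT 0): INT 0 arrives: push (IRQ0, PC=0), enter IRQ0 at PC=0 (depth now 2)
Event 3 (EXEC): [IRQ0] PC=0: DEC 3 -> ACC=-3
Event 4 (EXEC): [IRQ0] PC=1: INC 2 -> ACC=-1
Event 5 (EXEC): [IRQ0] PC=2: IRET -> resume IRQ0 at PC=0 (depth now 1)
Event 6 (INT 0): INT 0 arrives: push (IRQ0, PC=0), enter IRQ0 at PC=0 (depth now 2)
Event 7 (EXEC): [IRQ0] PC=0: DEC 3 -> ACC=-4
Event 8 (EXEC): [IRQ0] PC=1: INC 2 -> ACC=-2
Event 9 (EXEC): [IRQ0] PC=2: IRET -> resume IRQ0 at PC=0 (depth now 1)
Event 10 (EXEC): [IRQ0] PC=0: DEC 3 -> ACC=-5
Event 11 (EXEC): [IRQ0] PC=1: INC 2 -> ACC=-3
Event 12 (EXEC): [IRQ0] PC=2: IRET -> resume MAIN at PC=0 (depth now 0)
Event 13 (EXEC): [MAIN] PC=0: NOP
Event 14 (EXEC): [MAIN] PC=1: INC 3 -> ACC=0
Event 15 (EXEC): [MAIN] PC=2: INC 4 -> ACC=4
Event 16 (INT 0): INT 0 arrives: push (MAIN, PC=3), enter IRQ0 at PC=0 (depth now 1)
Event 17 (EXEC): [IRQ0] PC=0: DEC 3 -> ACC=1
Event 18 (EXEC): [IRQ0] PC=1: INC 2 -> ACC=3
Event 19 (EXEC): [IRQ0] PC=2: IRET -> resume MAIN at PC=3 (depth now 0)
Event 20 (EXEC): [MAIN] PC=3: NOP
Event 21 (EXEC): [MAIN] PC=4: INC 5 -> ACC=8
Event 22 (INT 0): INT 0 arrives: push (MAIN, PC=5), enter IRQ0 at PC=0 (depth now 1)
Event 23 (EXEC): [IRQ0] PC=0: DEC 3 -> ACC=5
Event 24 (INT 0): INT 0 arrives: push (IRQ0, PC=1), enter IRQ0 at PC=0 (depth now 2)
Event 25 (EXEC): [IRQ0] PC=0: DEC 3 -> ACC=2
Event 26 (EXEC): [IRQ0] PC=1: INC 2 -> ACC=4
Event 27 (EXEC): [IRQ0] PC=2: IRET -> resume IRQ0 at PC=1 (depth now 1)
Event 28 (EXEC): [IRQ0] PC=1: INC 2 -> ACC=6
Event 29 (EXEC): [IRQ0] PC=2: IRET -> resume MAIN at PC=5 (depth now 0)
Event 30 (EXEC): [MAIN] PC=5: INC 5 -> ACC=11
Event 31 (EXEC): [MAIN] PC=6: HALT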